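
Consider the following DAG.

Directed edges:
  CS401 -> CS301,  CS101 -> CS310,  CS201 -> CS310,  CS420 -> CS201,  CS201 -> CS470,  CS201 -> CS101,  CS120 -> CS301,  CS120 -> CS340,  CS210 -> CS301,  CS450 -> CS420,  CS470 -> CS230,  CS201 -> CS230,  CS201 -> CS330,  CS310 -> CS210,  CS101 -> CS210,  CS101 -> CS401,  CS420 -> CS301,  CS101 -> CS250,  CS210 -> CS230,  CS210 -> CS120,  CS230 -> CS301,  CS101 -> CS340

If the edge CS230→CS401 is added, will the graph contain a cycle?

Adding CS230→CS401 creates a cycle iff CS401 can already reach CS230.
Explore from CS401: no path reaches CS230. The graph stays acyclic.

No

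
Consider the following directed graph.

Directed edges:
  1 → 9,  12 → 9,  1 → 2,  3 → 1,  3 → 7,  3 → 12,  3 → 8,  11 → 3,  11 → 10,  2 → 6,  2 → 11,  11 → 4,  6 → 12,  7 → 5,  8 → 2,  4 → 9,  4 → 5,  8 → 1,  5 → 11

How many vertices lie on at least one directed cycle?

8

A vertex is on a directed cycle iff it belongs to a strongly connected component of size ≥ 2 (or has a self-loop).
The vertices on cycles are {1, 2, 3, 4, 5, 7, 8, 11} — 8 in total.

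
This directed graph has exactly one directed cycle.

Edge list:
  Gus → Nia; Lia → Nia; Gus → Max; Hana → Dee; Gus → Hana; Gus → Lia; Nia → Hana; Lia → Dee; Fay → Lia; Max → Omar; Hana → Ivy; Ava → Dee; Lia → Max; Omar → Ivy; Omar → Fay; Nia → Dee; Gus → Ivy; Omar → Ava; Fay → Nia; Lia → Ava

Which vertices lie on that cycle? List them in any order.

Fay, Lia, Max, Omar

DFS with gray/black marking from Lia:
Lia gray
  Ava gray
    Dee gray
    Dee black
  Ava black
  Nia gray
    Nia→Dee: Dee black — skip
    Hana gray
      Ivy gray
      Ivy black
      Hana→Dee: Dee black — skip
    Hana black
  Nia black
  Lia→Dee: Dee black — skip
  Max gray
    Omar gray
      Omar→Ava: Ava black — skip
      Omar→Ivy: Ivy black — skip
      Fay gray
        Fay→Nia: Nia black — skip
        Fay→Lia: Lia is gray → back edge
Back edge closes the cycle Lia → Max → Omar → Fay → Lia; its vertices are {Fay, Lia, Max, Omar}.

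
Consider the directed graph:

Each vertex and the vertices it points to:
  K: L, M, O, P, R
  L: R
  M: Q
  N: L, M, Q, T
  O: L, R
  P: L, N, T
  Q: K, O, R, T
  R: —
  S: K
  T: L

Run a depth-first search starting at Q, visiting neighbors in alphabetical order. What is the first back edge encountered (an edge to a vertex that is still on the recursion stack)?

DFS from Q (visiting neighbors in alphabetical order); mark gray on enter, black on exit:
Q gray
  K gray
    L gray
      R gray
      R black
    L black
    M gray
      M→Q: Q is gray → back edge
First back edge: M → Q.

M->Q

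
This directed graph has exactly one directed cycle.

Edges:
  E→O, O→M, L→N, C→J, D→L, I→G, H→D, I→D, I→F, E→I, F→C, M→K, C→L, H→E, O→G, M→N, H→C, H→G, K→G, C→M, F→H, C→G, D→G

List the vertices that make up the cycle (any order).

E, F, H, I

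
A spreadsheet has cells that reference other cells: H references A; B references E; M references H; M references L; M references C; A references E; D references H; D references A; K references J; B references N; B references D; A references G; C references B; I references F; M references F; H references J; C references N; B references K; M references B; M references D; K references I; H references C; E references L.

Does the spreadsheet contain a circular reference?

Yes

DFS with white/gray/black marking, starting from K:
K gray
  I gray
    F gray
    F black
  I black
  J gray
  J black
K black
A gray
  G gray
  G black
  E gray
    L gray
    L black
  E black
A black
B gray
  B→E: E black — skip
  N gray
  N black
  D gray
    H gray
      C gray
        C→B: B is gray → back edge
Back edge found, so a cycle exists: B → D → H → C → B.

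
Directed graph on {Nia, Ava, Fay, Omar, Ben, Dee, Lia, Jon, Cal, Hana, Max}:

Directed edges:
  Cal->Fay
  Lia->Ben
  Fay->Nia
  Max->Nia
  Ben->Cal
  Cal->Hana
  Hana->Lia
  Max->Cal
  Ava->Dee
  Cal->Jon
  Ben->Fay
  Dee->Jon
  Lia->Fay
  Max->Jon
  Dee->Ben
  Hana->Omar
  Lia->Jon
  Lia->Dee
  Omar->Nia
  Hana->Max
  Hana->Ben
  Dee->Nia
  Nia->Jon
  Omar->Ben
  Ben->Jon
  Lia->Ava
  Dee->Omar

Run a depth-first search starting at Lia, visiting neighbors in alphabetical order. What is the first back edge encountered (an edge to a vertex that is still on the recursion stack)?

Hana->Ben

DFS from Lia (visiting neighbors in alphabetical order); mark gray on enter, black on exit:
Lia gray
  Ava gray
    Dee gray
      Ben gray
        Cal gray
          Fay gray
            Nia gray
              Jon gray
              Jon black
            Nia black
          Fay black
          Hana gray
            Hana→Ben: Ben is gray → back edge
First back edge: Hana → Ben.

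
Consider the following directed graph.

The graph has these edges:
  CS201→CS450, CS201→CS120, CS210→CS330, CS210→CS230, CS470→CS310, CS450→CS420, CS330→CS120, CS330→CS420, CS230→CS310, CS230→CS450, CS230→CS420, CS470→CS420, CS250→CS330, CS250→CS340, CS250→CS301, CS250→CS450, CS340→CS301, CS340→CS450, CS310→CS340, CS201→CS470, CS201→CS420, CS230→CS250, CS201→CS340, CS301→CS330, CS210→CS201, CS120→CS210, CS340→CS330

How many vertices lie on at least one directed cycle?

10

A vertex is on a directed cycle iff it belongs to a strongly connected component of size ≥ 2 (or has a self-loop).
The vertices on cycles are {CS120, CS201, CS210, CS230, CS250, CS301, CS310, CS330, CS340, CS470} — 10 in total.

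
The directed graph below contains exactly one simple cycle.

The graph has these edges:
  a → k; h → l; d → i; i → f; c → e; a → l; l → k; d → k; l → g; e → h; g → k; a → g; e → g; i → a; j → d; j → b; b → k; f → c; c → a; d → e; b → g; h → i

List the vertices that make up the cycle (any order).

c, e, f, h, i

DFS with gray/black marking from i:
i gray
  f gray
    c gray
      a gray
        l gray
          g gray
            k gray
            k black
          g black
          l→k: k black — skip
        l black
        a→k: k black — skip
        a→g: g black — skip
      a black
      e gray
        e→g: g black — skip
        h gray
          h→l: l black — skip
          h→i: i is gray → back edge
Back edge closes the cycle i → f → c → e → h → i; its vertices are {c, e, f, h, i}.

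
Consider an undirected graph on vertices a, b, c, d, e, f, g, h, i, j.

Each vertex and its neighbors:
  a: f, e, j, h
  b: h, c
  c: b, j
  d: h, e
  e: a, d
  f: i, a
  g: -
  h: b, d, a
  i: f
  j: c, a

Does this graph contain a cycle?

Yes

DFS, tracking each vertex's parent; an edge to a visited non-parent vertex closes a cycle.
Start from d:
visit d (parent –)
  visit h (parent d)
    visit b (parent h)
      b–h: parent, skip
      visit c (parent b)
        c–b: parent, skip
        visit j (parent c)
          j–c: parent, skip
          visit a (parent j)
            visit f (parent a)
              visit i (parent f)
                i–f: parent, skip
              f–a: parent, skip
            visit e (parent a)
              e–a: parent, skip
              e–d: d visited and ≠ parent → cycle
Cycle: d – h – b – c – j – a – e – d.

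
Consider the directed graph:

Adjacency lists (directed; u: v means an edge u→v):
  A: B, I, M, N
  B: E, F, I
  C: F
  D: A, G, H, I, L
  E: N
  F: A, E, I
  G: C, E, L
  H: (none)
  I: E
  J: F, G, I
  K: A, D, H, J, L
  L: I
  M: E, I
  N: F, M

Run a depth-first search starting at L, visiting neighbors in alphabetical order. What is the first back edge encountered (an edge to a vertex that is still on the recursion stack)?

B->E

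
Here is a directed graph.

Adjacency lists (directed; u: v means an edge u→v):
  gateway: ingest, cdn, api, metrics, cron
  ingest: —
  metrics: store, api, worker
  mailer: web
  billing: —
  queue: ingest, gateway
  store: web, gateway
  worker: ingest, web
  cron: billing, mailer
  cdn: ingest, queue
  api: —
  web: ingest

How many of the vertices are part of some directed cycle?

A vertex is on a directed cycle iff it belongs to a strongly connected component of size ≥ 2 (or has a self-loop).
The vertices on cycles are {cdn, queue, store, gateway, metrics} — 5 in total.

5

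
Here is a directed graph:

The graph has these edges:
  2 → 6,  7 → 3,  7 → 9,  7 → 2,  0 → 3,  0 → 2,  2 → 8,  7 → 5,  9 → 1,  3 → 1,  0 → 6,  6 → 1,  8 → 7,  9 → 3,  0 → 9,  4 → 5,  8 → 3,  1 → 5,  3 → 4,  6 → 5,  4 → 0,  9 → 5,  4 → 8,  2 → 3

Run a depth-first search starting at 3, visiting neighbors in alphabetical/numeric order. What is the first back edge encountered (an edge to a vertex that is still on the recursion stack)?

2→3

DFS from 3 (visiting neighbors in alphabetical/numeric order); mark gray on enter, black on exit:
3 gray
  1 gray
    5 gray
    5 black
  1 black
  4 gray
    0 gray
      2 gray
        2→3: 3 is gray → back edge
First back edge: 2 → 3.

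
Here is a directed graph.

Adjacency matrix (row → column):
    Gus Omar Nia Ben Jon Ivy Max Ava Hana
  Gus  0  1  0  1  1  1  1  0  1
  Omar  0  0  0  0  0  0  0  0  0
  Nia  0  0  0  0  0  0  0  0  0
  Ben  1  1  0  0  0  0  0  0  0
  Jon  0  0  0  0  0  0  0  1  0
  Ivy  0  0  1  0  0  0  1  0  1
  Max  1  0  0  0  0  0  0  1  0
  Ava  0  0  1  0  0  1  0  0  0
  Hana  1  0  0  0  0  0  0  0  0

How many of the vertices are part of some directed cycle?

7

A vertex is on a directed cycle iff it belongs to a strongly connected component of size ≥ 2 (or has a self-loop).
The vertices on cycles are {Ava, Ben, Gus, Ivy, Jon, Max, Hana} — 7 in total.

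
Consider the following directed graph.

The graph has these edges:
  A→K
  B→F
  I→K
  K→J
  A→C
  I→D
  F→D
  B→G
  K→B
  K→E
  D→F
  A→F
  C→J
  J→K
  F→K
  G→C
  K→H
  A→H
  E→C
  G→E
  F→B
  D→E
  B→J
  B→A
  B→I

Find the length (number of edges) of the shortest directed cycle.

For each vertex v, BFS finds the shortest path from v back to v.
The shortest such closed walk is B → F → B, length 2.

2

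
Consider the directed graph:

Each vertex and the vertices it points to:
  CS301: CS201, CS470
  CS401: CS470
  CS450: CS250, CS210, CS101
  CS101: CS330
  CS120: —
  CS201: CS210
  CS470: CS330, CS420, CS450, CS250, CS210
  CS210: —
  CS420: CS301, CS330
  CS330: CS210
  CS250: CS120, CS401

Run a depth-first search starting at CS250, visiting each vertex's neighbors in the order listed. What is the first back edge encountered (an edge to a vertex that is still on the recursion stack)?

CS301->CS470

DFS from CS250 (visiting each vertex's neighbors in the order listed); mark gray on enter, black on exit:
CS250 gray
  CS120 gray
  CS120 black
  CS401 gray
    CS470 gray
      CS330 gray
        CS210 gray
        CS210 black
      CS330 black
      CS420 gray
        CS301 gray
          CS201 gray
            CS201→CS210: CS210 black — skip
          CS201 black
          CS301→CS470: CS470 is gray → back edge
First back edge: CS301 → CS470.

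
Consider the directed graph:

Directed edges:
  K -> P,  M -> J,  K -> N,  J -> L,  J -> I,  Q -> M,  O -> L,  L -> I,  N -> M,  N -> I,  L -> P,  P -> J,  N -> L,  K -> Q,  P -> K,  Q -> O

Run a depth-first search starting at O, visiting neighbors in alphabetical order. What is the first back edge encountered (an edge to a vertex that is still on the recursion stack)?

J→L

DFS from O (visiting neighbors in alphabetical order); mark gray on enter, black on exit:
O gray
  L gray
    I gray
    I black
    P gray
      J gray
        J→I: I black — skip
        J→L: L is gray → back edge
First back edge: J → L.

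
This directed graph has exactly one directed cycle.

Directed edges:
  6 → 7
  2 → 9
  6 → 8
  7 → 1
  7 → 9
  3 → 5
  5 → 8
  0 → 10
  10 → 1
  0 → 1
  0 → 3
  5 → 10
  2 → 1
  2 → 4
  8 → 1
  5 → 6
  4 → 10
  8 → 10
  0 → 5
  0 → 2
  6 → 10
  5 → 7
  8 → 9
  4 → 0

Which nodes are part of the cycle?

0, 2, 4

DFS with gray/black marking from 0:
0 gray
  2 gray
    9 gray
    9 black
    4 gray
      4→0: 0 is gray → back edge
Back edge closes the cycle 0 → 2 → 4 → 0; its vertices are {0, 2, 4}.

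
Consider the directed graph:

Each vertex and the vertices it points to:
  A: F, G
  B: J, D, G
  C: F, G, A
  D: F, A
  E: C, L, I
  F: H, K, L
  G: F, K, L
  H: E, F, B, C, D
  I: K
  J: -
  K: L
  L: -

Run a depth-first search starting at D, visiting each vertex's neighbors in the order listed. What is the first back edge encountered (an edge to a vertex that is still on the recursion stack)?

DFS from D (visiting each vertex's neighbors in the order listed); mark gray on enter, black on exit:
D gray
  F gray
    H gray
      E gray
        C gray
          C→F: F is gray → back edge
First back edge: C → F.

C→F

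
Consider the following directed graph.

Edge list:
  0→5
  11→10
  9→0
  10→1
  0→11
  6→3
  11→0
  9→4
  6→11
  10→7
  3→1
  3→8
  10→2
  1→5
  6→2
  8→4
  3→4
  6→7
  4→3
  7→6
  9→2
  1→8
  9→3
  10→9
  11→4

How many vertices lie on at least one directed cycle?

A vertex is on a directed cycle iff it belongs to a strongly connected component of size ≥ 2 (or has a self-loop).
The vertices on cycles are {0, 1, 3, 4, 6, 7, 8, 9, 10, 11} — 10 in total.

10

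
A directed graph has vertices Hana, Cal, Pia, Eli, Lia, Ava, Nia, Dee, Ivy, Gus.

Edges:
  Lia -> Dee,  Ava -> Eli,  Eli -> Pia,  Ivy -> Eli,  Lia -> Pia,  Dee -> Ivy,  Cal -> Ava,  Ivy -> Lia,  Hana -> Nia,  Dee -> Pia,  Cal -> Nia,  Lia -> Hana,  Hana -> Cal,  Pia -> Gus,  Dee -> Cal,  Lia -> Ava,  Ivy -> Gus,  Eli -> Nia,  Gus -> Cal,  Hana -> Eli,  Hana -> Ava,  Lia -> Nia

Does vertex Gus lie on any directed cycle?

Yes

Gus is on a cycle iff Gus can reach itself via ≥1 edge.
Gus → Cal → Ava → Eli → Pia → Gus — yes.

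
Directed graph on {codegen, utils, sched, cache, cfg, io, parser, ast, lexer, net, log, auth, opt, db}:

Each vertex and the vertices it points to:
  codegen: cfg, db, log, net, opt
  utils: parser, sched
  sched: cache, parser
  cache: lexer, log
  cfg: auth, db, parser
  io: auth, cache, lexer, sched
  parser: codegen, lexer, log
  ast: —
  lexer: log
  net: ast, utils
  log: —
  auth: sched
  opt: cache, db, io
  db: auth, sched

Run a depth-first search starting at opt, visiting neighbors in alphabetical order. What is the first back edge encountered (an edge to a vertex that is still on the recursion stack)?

cfg→auth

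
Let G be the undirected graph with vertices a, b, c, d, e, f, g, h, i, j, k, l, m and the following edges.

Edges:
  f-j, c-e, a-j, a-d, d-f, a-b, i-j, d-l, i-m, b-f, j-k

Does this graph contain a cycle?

Yes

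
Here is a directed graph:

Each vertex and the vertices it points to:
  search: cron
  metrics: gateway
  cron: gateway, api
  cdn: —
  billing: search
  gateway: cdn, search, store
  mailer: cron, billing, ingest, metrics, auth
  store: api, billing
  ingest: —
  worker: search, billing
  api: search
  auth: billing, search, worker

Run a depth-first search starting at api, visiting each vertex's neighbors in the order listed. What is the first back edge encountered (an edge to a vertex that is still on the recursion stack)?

gateway->search

DFS from api (visiting each vertex's neighbors in the order listed); mark gray on enter, black on exit:
api gray
  search gray
    cron gray
      gateway gray
        cdn gray
        cdn black
        gateway→search: search is gray → back edge
First back edge: gateway → search.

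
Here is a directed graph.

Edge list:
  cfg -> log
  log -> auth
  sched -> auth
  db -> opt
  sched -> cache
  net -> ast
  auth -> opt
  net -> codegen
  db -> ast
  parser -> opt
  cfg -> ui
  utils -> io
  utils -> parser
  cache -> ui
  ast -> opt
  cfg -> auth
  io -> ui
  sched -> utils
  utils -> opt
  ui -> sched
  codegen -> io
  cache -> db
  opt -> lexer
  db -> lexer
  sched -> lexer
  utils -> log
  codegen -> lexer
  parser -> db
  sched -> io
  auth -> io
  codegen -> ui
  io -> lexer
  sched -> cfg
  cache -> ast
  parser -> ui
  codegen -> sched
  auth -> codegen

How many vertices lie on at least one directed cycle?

A vertex is on a directed cycle iff it belongs to a strongly connected component of size ≥ 2 (or has a self-loop).
The vertices on cycles are {io, ui, cfg, log, auth, cache, sched, utils, parser, codegen} — 10 in total.

10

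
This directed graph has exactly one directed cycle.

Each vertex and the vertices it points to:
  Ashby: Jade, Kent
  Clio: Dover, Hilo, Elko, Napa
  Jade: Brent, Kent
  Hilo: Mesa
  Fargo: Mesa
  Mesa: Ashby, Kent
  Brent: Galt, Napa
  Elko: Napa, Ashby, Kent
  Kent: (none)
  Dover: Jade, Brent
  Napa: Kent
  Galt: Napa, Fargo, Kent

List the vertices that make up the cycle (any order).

DFS with gray/black marking from Jade:
Jade gray
  Brent gray
    Galt gray
      Napa gray
        Kent gray
        Kent black
      Napa black
      Fargo gray
        Mesa gray
          Ashby gray
            Ashby→Jade: Jade is gray → back edge
Back edge closes the cycle Jade → Brent → Galt → Fargo → Mesa → Ashby → Jade; its vertices are {Galt, Jade, Mesa, Ashby, Brent, Fargo}.

Galt, Jade, Mesa, Ashby, Brent, Fargo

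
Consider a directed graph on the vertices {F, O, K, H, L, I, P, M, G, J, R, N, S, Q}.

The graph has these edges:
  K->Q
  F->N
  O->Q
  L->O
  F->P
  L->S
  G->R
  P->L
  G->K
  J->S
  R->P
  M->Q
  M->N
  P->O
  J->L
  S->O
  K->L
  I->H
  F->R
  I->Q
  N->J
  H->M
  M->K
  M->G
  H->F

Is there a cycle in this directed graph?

No

DFS with white/gray/black marking, starting from H:
H gray
  M gray
    N gray
      J gray
        L gray
          O gray
            Q gray
            Q black
          O black
          S gray
            S→O: O black — skip
          S black
        L black
        J→S: S black — skip
      J black
    N black
    K gray
      K→L: L black — skip
      K→Q: Q black — skip
    K black
    M→Q: Q black — skip
    G gray
      R gray
        P gray
          P→L: L black — skip
          P→O: O black — skip
        P black
      R black
      G→K: K black — skip
    G black
  M black
  F gray
    F→N: N black — skip
    F→R: R black — skip
    F→P: P black — skip
  F black
H black
I gray
  I→Q: Q black — skip
  I→H: H black — skip
I black
Every edge goes to a white or black vertex — no back edge, so the graph is acyclic.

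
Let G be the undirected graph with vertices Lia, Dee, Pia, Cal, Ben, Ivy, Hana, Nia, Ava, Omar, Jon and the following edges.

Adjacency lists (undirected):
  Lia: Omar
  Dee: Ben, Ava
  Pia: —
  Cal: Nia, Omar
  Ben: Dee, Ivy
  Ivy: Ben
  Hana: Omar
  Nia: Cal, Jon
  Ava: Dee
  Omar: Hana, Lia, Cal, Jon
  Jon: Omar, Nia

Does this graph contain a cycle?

DFS, tracking each vertex's parent; an edge to a visited non-parent vertex closes a cycle.
Start from Ava:
visit Ava (parent –)
  visit Dee (parent Ava)
    visit Ben (parent Dee)
      Ben–Dee: parent, skip
      visit Ivy (parent Ben)
        Ivy–Ben: parent, skip
    Dee–Ava: parent, skip
visit Lia (parent –)
  visit Omar (parent Lia)
    visit Hana (parent Omar)
      Hana–Omar: parent, skip
    Omar–Lia: parent, skip
    visit Cal (parent Omar)
      visit Nia (parent Cal)
        Nia–Cal: parent, skip
        visit Jon (parent Nia)
          Jon–Omar: Omar visited and ≠ parent → cycle
Cycle: Omar – Cal – Nia – Jon – Omar.

Yes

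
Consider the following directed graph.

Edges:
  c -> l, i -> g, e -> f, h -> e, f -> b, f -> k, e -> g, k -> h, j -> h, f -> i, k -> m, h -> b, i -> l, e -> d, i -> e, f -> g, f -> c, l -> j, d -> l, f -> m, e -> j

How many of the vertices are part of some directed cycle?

9

A vertex is on a directed cycle iff it belongs to a strongly connected component of size ≥ 2 (or has a self-loop).
The vertices on cycles are {c, d, e, f, h, i, j, k, l} — 9 in total.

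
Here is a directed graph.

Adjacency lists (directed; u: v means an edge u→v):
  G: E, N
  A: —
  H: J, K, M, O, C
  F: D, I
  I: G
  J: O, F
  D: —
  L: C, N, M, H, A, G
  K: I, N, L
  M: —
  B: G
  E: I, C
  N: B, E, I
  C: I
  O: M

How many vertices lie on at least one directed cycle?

A vertex is on a directed cycle iff it belongs to a strongly connected component of size ≥ 2 (or has a self-loop).
The vertices on cycles are {B, C, E, G, H, I, K, L, N} — 9 in total.

9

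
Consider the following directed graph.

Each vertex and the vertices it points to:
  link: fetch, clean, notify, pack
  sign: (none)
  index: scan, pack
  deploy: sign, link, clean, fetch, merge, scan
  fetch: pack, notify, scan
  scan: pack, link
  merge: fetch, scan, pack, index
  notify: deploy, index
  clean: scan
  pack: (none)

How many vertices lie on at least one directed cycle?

8

A vertex is on a directed cycle iff it belongs to a strongly connected component of size ≥ 2 (or has a self-loop).
The vertices on cycles are {link, scan, clean, fetch, index, merge, deploy, notify} — 8 in total.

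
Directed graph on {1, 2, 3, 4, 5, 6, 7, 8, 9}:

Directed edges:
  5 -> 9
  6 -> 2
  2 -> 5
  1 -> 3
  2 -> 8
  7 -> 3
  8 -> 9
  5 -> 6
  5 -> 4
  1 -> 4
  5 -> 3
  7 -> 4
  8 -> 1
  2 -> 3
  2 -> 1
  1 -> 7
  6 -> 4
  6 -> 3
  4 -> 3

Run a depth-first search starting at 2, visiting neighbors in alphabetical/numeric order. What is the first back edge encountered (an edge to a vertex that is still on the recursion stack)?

6->2

DFS from 2 (visiting neighbors in alphabetical/numeric order); mark gray on enter, black on exit:
2 gray
  1 gray
    3 gray
    3 black
    4 gray
      4→3: 3 black — skip
    4 black
    7 gray
      7→3: 3 black — skip
      7→4: 4 black — skip
    7 black
  1 black
  2→3: 3 black — skip
  5 gray
    5→3: 3 black — skip
    5→4: 4 black — skip
    6 gray
      6→2: 2 is gray → back edge
First back edge: 6 → 2.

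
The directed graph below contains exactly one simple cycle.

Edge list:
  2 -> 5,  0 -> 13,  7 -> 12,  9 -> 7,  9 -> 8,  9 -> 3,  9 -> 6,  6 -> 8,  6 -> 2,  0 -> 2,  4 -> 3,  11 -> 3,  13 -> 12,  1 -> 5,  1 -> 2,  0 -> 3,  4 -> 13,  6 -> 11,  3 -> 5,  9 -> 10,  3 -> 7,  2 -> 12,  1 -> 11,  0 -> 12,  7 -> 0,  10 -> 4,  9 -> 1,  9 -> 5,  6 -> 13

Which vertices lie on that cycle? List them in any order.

DFS with gray/black marking from 7:
7 gray
  12 gray
  12 black
  0 gray
    3 gray
      5 gray
      5 black
      3→7: 7 is gray → back edge
Back edge closes the cycle 7 → 0 → 3 → 7; its vertices are {0, 3, 7}.

0, 3, 7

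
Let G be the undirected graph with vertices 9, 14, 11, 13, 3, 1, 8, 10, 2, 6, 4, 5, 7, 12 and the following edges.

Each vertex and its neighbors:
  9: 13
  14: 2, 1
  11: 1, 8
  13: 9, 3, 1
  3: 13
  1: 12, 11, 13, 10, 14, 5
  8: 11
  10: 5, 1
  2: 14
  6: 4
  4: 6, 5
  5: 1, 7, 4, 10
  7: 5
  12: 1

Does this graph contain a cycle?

Yes

DFS, tracking each vertex's parent; an edge to a visited non-parent vertex closes a cycle.
Start from 9:
visit 9 (parent –)
  visit 13 (parent 9)
    13–9: parent, skip
    visit 3 (parent 13)
      3–13: parent, skip
    visit 1 (parent 13)
      visit 12 (parent 1)
        12–1: parent, skip
      visit 11 (parent 1)
        11–1: parent, skip
        visit 8 (parent 11)
          8–11: parent, skip
      1–13: parent, skip
      visit 10 (parent 1)
        visit 5 (parent 10)
          5–1: 1 visited and ≠ parent → cycle
Cycle: 1 – 10 – 5 – 1.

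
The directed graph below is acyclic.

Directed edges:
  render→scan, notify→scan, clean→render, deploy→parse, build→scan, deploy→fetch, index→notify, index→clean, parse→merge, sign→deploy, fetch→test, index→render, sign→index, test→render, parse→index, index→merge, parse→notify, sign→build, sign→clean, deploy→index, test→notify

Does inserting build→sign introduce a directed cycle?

Adding build→sign creates a cycle iff sign can already reach build.
Path from sign: sign → build.
So sign → … → build → sign is a cycle.

Yes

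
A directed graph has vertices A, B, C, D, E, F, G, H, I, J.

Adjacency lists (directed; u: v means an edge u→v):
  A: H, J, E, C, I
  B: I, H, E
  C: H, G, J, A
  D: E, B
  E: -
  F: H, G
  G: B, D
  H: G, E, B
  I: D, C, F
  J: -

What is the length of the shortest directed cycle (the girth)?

2

For each vertex v, BFS finds the shortest path from v back to v.
The shortest such closed walk is C → A → C, length 2.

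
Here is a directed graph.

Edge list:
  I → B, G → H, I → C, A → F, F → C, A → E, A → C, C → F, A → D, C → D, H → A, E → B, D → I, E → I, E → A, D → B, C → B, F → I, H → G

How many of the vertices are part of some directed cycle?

8

A vertex is on a directed cycle iff it belongs to a strongly connected component of size ≥ 2 (or has a self-loop).
The vertices on cycles are {A, C, D, E, F, G, H, I} — 8 in total.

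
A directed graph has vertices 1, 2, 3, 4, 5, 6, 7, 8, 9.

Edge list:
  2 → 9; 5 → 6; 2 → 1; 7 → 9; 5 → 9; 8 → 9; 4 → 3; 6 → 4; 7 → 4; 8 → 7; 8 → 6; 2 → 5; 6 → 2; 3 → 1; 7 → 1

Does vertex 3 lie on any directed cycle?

No

3 lies on a cycle iff there is a path from 3 back to itself.
Exploring from 3, it never reaches itself; equivalently, its strongly connected component is a singleton.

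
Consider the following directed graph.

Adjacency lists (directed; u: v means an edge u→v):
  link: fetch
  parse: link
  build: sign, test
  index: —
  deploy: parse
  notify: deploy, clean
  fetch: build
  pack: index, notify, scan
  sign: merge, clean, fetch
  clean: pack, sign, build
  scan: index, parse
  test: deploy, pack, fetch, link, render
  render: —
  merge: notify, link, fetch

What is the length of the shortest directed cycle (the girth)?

2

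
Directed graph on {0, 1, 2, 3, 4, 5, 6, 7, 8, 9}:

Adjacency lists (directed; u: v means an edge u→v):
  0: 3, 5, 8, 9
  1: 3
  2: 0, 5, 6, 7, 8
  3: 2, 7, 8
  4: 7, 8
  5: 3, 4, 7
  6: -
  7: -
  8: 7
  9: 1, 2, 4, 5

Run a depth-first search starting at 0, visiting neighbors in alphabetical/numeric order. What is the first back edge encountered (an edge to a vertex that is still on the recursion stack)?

2->0

DFS from 0 (visiting neighbors in alphabetical/numeric order); mark gray on enter, black on exit:
0 gray
  3 gray
    2 gray
      2→0: 0 is gray → back edge
First back edge: 2 → 0.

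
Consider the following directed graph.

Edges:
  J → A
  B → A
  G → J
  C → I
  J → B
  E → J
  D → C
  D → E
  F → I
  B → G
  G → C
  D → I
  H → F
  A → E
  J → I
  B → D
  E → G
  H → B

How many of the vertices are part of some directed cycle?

6

A vertex is on a directed cycle iff it belongs to a strongly connected component of size ≥ 2 (or has a self-loop).
The vertices on cycles are {A, B, D, E, G, J} — 6 in total.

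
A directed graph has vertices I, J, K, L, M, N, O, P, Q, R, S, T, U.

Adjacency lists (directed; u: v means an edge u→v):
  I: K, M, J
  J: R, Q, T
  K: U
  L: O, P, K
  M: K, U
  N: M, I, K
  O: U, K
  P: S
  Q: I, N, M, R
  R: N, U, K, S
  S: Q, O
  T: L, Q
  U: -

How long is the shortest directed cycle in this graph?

For each vertex v, BFS finds the shortest path from v back to v.
The shortest such closed walk is J → Q → I → J, length 3.

3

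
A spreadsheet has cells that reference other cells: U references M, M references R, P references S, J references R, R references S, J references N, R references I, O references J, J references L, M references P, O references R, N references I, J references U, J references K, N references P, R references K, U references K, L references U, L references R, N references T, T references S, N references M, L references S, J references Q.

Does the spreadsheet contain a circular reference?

No

DFS with white/gray/black marking, starting from O:
O gray
  R gray
    I gray
    I black
    K gray
    K black
    S gray
    S black
  R black
  J gray
    J→R: R black — skip
    U gray
      U→K: K black — skip
      M gray
        P gray
          P→S: S black — skip
        P black
        M→R: R black — skip
      M black
    U black
    N gray
      N→I: I black — skip
      T gray
        T→S: S black — skip
      T black
      N→M: M black — skip
      N→P: P black — skip
    N black
    L gray
      L→S: S black — skip
      L→U: U black — skip
      L→R: R black — skip
    L black
    Q gray
    Q black
    J→K: K black — skip
  J black
O black
Every edge goes to a white or black vertex — no back edge, so the graph is acyclic.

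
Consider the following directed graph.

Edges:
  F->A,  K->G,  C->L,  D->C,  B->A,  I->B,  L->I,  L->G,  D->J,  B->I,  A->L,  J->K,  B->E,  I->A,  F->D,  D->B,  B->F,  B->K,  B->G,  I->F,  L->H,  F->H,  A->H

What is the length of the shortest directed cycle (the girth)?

For each vertex v, BFS finds the shortest path from v back to v.
The shortest such closed walk is B → I → B, length 2.

2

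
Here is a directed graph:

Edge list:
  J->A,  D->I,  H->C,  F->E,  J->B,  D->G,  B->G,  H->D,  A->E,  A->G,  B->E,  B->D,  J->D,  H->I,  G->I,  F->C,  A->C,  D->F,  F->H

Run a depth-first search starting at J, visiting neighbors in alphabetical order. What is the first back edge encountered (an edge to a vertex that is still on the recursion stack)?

DFS from J (visiting neighbors in alphabetical order); mark gray on enter, black on exit:
J gray
  A gray
    C gray
    C black
    E gray
    E black
    G gray
      I gray
      I black
    G black
  A black
  B gray
    D gray
      F gray
        F→C: C black — skip
        F→E: E black — skip
        H gray
          H→C: C black — skip
          H→D: D is gray → back edge
First back edge: H → D.

H→D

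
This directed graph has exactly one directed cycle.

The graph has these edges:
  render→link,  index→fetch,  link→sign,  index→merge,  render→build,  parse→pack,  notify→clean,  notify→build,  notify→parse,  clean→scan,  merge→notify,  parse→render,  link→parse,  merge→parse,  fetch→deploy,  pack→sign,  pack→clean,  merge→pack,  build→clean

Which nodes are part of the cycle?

link, parse, render

DFS with gray/black marking from parse:
parse gray
  render gray
    build gray
      clean gray
        scan gray
        scan black
      clean black
    build black
    link gray
      sign gray
      sign black
      link→parse: parse is gray → back edge
Back edge closes the cycle parse → render → link → parse; its vertices are {link, parse, render}.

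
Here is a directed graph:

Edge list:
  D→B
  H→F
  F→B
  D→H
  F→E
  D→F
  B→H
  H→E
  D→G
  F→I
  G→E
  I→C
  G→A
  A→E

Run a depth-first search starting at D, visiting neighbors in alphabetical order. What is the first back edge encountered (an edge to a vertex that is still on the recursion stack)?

DFS from D (visiting neighbors in alphabetical order); mark gray on enter, black on exit:
D gray
  B gray
    H gray
      E gray
      E black
      F gray
        F→B: B is gray → back edge
First back edge: F → B.

F→B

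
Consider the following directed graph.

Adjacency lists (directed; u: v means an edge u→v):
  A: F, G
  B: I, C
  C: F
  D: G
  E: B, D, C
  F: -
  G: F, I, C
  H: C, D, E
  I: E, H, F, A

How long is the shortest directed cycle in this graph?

For each vertex v, BFS finds the shortest path from v back to v.
The shortest such closed walk is I → A → G → I, length 3.

3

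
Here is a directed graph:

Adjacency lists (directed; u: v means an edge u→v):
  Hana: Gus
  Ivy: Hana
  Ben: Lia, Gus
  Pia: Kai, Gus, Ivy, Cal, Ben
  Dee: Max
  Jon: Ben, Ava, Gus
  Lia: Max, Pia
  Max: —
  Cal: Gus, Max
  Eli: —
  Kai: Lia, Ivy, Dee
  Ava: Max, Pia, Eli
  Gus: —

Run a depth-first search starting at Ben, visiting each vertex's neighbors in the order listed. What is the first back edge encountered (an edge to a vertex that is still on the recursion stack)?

DFS from Ben (visiting each vertex's neighbors in the order listed); mark gray on enter, black on exit:
Ben gray
  Lia gray
    Max gray
    Max black
    Pia gray
      Kai gray
        Kai→Lia: Lia is gray → back edge
First back edge: Kai → Lia.

Kai->Lia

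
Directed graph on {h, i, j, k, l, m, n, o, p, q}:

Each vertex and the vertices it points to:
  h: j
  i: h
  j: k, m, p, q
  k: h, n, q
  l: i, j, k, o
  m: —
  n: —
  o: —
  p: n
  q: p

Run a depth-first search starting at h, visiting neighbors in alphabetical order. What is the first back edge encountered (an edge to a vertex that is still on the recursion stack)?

k->h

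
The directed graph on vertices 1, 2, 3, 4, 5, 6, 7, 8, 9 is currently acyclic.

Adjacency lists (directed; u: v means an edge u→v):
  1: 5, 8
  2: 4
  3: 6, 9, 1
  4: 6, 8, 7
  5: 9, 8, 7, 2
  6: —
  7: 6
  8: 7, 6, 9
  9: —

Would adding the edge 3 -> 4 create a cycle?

No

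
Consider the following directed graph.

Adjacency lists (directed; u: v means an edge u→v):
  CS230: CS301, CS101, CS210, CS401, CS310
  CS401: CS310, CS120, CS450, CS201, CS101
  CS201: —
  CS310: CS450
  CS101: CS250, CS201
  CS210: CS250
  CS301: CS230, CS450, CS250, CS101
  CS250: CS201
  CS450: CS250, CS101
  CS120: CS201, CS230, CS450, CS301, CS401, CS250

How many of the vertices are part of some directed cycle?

4

A vertex is on a directed cycle iff it belongs to a strongly connected component of size ≥ 2 (or has a self-loop).
The vertices on cycles are {CS120, CS230, CS301, CS401} — 4 in total.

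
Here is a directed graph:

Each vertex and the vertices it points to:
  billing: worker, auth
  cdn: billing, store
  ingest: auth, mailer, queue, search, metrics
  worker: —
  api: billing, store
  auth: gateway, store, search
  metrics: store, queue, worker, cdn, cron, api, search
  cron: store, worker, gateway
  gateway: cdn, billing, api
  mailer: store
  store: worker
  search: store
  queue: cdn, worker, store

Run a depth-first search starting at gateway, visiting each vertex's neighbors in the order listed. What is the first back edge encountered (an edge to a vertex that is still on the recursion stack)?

DFS from gateway (visiting each vertex's neighbors in the order listed); mark gray on enter, black on exit:
gateway gray
  cdn gray
    billing gray
      worker gray
      worker black
      auth gray
        auth→gateway: gateway is gray → back edge
First back edge: auth → gateway.

auth→gateway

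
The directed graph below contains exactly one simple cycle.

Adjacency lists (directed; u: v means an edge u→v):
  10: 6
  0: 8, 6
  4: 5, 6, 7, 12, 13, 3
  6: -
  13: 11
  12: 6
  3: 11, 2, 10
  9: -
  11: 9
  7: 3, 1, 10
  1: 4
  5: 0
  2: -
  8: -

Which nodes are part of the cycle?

DFS with gray/black marking from 4:
4 gray
  5 gray
    0 gray
      8 gray
      8 black
      6 gray
      6 black
    0 black
  5 black
  4→6: 6 black — skip
  7 gray
    3 gray
      11 gray
        9 gray
        9 black
      11 black
      2 gray
      2 black
      10 gray
        10→6: 6 black — skip
      10 black
    3 black
    1 gray
      1→4: 4 is gray → back edge
Back edge closes the cycle 4 → 7 → 1 → 4; its vertices are {1, 4, 7}.

1, 4, 7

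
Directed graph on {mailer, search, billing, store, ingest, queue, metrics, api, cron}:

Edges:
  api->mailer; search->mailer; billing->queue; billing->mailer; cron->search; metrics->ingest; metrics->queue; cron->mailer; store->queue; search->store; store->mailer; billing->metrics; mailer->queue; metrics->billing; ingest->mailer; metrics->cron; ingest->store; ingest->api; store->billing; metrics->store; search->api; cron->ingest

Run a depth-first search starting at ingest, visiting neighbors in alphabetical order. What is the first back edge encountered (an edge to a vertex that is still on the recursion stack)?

metrics→billing

DFS from ingest (visiting neighbors in alphabetical order); mark gray on enter, black on exit:
ingest gray
  api gray
    mailer gray
      queue gray
      queue black
    mailer black
  api black
  ingest→mailer: mailer black — skip
  store gray
    billing gray
      billing→mailer: mailer black — skip
      metrics gray
        metrics→billing: billing is gray → back edge
First back edge: metrics → billing.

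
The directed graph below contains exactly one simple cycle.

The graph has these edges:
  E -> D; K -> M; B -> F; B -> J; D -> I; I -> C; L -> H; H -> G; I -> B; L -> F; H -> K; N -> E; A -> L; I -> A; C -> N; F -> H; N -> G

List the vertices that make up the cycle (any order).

DFS with gray/black marking from I:
I gray
  B gray
    J gray
    J black
    F gray
      H gray
        G gray
        G black
        K gray
          M gray
          M black
        K black
      H black
    F black
  B black
  C gray
    N gray
      N→G: G black — skip
      E gray
        D gray
          D→I: I is gray → back edge
Back edge closes the cycle I → C → N → E → D → I; its vertices are {C, D, E, I, N}.

C, D, E, I, N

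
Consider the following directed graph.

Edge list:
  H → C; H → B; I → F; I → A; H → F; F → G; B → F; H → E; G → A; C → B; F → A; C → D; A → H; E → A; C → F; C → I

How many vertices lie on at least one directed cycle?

A vertex is on a directed cycle iff it belongs to a strongly connected component of size ≥ 2 (or has a self-loop).
The vertices on cycles are {A, B, C, E, F, G, H, I} — 8 in total.

8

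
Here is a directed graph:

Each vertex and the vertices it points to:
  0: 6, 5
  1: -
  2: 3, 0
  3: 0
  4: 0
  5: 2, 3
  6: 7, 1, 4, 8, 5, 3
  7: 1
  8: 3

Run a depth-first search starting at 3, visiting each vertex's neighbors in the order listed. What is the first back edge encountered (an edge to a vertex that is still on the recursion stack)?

4→0

DFS from 3 (visiting each vertex's neighbors in the order listed); mark gray on enter, black on exit:
3 gray
  0 gray
    6 gray
      7 gray
        1 gray
        1 black
      7 black
      6→1: 1 black — skip
      4 gray
        4→0: 0 is gray → back edge
First back edge: 4 → 0.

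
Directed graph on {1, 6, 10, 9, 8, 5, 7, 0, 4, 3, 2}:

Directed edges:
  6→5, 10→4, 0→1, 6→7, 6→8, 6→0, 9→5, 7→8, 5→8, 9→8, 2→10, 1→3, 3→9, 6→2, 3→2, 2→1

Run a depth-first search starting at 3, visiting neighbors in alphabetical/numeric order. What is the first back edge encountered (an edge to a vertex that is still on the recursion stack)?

DFS from 3 (visiting neighbors in alphabetical/numeric order); mark gray on enter, black on exit:
3 gray
  2 gray
    1 gray
      1→3: 3 is gray → back edge
First back edge: 1 → 3.

1->3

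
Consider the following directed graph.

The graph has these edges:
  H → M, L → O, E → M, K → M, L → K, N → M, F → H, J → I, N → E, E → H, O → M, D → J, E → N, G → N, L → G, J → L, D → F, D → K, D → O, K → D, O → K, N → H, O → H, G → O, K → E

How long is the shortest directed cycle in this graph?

2

For each vertex v, BFS finds the shortest path from v back to v.
The shortest such closed walk is K → D → K, length 2.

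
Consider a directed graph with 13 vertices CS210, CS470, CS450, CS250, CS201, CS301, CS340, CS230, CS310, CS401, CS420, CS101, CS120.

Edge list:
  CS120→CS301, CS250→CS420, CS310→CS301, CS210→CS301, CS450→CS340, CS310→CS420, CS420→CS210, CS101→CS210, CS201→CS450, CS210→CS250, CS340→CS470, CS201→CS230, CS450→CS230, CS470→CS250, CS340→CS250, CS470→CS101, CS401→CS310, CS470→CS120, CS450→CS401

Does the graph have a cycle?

Yes

DFS with white/gray/black marking, starting from CS230:
CS230 gray
CS230 black
CS210 gray
  CS250 gray
    CS420 gray
      CS420→CS210: CS210 is gray → back edge
Back edge found, so a cycle exists: CS210 → CS250 → CS420 → CS210.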